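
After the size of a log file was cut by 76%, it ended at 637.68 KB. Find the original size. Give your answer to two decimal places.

The overall multiplier applied was 0.24.
So the original size was 637.68 ÷ 0.24 = 2657.00 KB.

2657.00 KB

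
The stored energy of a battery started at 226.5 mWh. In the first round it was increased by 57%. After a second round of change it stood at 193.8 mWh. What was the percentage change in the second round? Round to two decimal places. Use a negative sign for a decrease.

-45.50%

After the first round: 226.5 × 1.57 = 355.605.
Second-round multiplier: 193.8 ÷ 355.605 ≈ 0.544987.
That is a change of -45.50%.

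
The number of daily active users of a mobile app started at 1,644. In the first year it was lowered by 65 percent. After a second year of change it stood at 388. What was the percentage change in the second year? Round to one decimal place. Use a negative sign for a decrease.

-32.6%

After the first year: 1,644 × 0.35 = 575.4.
Second-year multiplier: 388 ÷ 575.4 ≈ 0.67431.
That is a change of -32.6%.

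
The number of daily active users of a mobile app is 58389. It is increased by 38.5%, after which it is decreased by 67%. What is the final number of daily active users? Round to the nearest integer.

26687

Each change multiplies by a factor: 1.385 × 0.33 = 0.45705.
58389 × 0.45705 = 26686.69245 ≈ 26687.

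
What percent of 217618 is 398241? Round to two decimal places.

398241 ÷ 217618 ≈ 183.00%.

183.00%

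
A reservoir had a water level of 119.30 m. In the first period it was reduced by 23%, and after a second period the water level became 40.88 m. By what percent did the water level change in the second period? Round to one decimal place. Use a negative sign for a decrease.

After the first period: 119.30 × 0.77 = 91.861.
Second-period multiplier: 40.88 ÷ 91.861 ≈ 0.44502.
That is a change of -55.5%.

-55.5%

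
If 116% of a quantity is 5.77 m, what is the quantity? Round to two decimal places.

4.97 m

5.77 m ÷ 1.16 ≈ 4.97 m.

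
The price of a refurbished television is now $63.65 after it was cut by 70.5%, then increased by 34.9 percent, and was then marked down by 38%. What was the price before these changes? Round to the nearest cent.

$257.97

Undoing the 38% decrease: $63.65 ÷ 0.62 ≈ $102.66129.
Undoing the 34.9% increase: $102.66129 ÷ 1.349 ≈ $76.101772.
Undoing the 70.5% decrease: $76.101772 ÷ 0.295 ≈ $257.97.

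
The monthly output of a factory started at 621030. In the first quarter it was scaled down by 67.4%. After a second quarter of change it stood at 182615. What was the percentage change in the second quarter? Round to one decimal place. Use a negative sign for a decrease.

-9.8%

After the first quarter: 621030 × 0.326 = 202455.78.
Second-quarter multiplier: 182615 ÷ 202455.78 ≈ 0.902.
That is a change of -9.8%.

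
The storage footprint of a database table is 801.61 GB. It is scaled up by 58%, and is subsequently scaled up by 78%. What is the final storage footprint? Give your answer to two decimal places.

Each change multiplies by a factor: 1.58 × 1.78 = 2.8124.
801.61 × 2.8124 = 2254.447964 ≈ 2254.45.

2254.45 GB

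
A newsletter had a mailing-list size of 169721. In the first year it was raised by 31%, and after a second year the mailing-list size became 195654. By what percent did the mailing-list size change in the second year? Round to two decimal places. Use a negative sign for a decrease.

-12.00%

After the first year: 169721 × 1.31 = 222334.51.
Second-year multiplier: 195654 ÷ 222334.51 ≈ 0.879998.
That is a change of -12.00%.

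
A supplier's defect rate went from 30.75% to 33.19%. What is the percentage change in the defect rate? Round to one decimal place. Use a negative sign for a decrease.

7.9%

The change is 33.19 − 30.75 = 2.44 percentage points.
Relative to the original 30.75%, that is 2.44 ÷ 30.75 ≈ 7.9%.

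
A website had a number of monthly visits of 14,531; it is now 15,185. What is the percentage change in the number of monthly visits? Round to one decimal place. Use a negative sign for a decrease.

Change: 15,185 − 14,531 = 654.
Relative to the original: 654 ÷ 14,531 ≈ 4.5%.

4.5%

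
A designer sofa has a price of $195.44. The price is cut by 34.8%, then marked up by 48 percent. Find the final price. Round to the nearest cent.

$188.59

34.8% decrease: $195.44 × 0.652 = $127.42688.
Apply the 48% increase: $127.42688 × 1.48 = $188.5917824 ≈ $188.59.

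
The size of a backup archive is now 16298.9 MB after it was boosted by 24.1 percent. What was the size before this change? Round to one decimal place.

13133.7 MB

The overall multiplier applied was 1.241.
So the original size was 16298.9 ÷ 1.241 ≈ 13133.7 MB.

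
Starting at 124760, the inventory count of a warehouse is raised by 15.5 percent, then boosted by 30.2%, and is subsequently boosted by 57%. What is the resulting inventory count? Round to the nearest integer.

Each change multiplies by a factor: 1.155 × 1.302 × 1.57 = 2.3609817.
124760 × 2.3609817 = 294556.076892 ≈ 294556.

294556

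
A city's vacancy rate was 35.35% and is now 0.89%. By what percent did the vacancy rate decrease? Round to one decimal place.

The change is 0.89 − 35.35 = -34.46 percentage points.
Relative to the original 35.35%, that is -34.46 ÷ 35.35 ≈ -97.5%.
So the vacancy rate fell by 97.5%.

97.5%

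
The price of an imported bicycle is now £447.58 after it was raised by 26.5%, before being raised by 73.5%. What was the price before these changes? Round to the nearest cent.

£203.93

Undoing the 73.5% increase: £447.58 ÷ 1.735 ≈ £257.971182.
Undoing the 26.5% increase: £257.971182 ÷ 1.265 ≈ £203.93.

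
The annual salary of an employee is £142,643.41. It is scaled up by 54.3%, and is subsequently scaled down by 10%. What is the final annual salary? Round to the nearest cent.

£198,088.90

Apply the 54.3% increase: £142,643.41 × 1.543 = £220098.78163.
After the 10% decrease: £220098.78163 × 0.9 = £198088.903467 ≈ £198,088.90.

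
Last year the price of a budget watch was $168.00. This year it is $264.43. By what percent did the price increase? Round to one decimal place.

57.4%

Change: $264.43 − $168.00 = $96.43.
Relative to the original: $96.43 ÷ $168.00 ≈ 57.4%.
So the price increased by 57.4%.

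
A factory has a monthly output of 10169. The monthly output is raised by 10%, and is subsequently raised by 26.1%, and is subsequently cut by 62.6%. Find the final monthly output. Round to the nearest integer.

5275

Each change multiplies by a factor: 1.1 × 1.261 × 0.374 = 0.5187754.
10169 × 0.5187754 = 5275.4270426 ≈ 5275.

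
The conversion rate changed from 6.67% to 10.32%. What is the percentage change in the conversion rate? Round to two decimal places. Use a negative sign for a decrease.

54.72%

The change is 10.32 − 6.67 = 3.65 percentage points.
Relative to the original 6.67%, that is 3.65 ÷ 6.67 ≈ 54.72%.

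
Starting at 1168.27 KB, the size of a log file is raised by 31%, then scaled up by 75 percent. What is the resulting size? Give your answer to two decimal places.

Each change multiplies by a factor: 1.31 × 1.75 = 2.2925.
1168.27 × 2.2925 = 2678.258975 ≈ 2678.26.

2678.26 KB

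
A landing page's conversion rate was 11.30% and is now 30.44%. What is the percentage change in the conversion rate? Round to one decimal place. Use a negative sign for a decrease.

169.4%

The change is 30.44 − 11.30 = 19.14 percentage points.
Relative to the original 11.30%, that is 19.14 ÷ 11.30 ≈ 169.4%.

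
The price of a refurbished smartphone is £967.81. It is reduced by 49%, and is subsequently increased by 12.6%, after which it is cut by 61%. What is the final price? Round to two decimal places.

Apply the 49% decrease: £967.81 × 0.51 = £493.5831.
After the 12.6% increase: £493.5831 × 1.126 = £555.7745706.
Apply the 61% decrease: £555.7745706 × 0.39 = £216.752082534 ≈ £216.75.

£216.75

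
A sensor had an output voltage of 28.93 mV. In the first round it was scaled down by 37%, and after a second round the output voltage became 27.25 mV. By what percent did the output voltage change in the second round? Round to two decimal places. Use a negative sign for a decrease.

49.51%

After the first round: 28.93 × 0.63 = 18.2259.
Second-round multiplier: 27.25 ÷ 18.2259 ≈ 1.495125.
That is a change of 49.51%.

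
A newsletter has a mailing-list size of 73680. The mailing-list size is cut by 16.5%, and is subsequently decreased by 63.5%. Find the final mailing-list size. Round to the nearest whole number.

After the 16.5% decrease: 73680 × 0.835 = 61522.8.
After the 63.5% decrease: 61522.8 × 0.365 = 22455.822 ≈ 22456.

22456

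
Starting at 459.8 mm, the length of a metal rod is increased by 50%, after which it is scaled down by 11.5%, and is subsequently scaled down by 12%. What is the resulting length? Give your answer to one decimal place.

537.1 mm

50% increase: 459.8 × 1.5 = 689.7.
11.5% decrease: 689.7 × 0.885 = 610.3845.
After the 12% decrease: 610.3845 × 0.88 = 537.13836 ≈ 537.1.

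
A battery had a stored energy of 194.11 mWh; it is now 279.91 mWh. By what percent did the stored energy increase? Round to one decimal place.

44.2%

Change: 279.91 − 194.11 = 85.80.
Relative to the original: 85.80 ÷ 194.11 ≈ 44.2%.
So the stored energy increased by 44.2%.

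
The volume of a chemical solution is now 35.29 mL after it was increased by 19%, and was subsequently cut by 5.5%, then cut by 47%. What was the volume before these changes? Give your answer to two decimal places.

59.21 mL

Undoing the 47% decrease: 35.29 ÷ 0.53 ≈ 66.584906.
Undoing the 5.5% decrease: 66.584906 ÷ 0.945 ≈ 70.460218.
Undoing the 19% increase: 70.460218 ÷ 1.19 ≈ 59.21 mL.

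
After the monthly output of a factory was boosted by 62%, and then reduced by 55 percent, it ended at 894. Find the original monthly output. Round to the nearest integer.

1226

The overall multiplier applied was 1.62 × 0.45 = 0.729.
So the original monthly output was 894 ÷ 0.729 ≈ 1226.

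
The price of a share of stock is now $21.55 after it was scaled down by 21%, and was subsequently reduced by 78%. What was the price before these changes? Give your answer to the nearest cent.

$123.99

Undoing the 78% decrease: $21.55 ÷ 0.22 ≈ $97.954545.
Undoing the 21% decrease: $97.954545 ÷ 0.79 ≈ $123.99.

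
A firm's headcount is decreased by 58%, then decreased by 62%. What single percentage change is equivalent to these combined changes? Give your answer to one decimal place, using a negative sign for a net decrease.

-84.0%

A 58% decrease multiplies by 0.42.
Then a 62% decrease: 0.42 × 0.38 = 0.1596.
Overall factor 0.1596, i.e. -84.0%.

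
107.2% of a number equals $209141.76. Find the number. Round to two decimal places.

$209141.76 ÷ 1.072 ≈ $195094.93.

$195094.93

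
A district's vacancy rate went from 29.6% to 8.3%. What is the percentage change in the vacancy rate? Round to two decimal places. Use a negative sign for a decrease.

-71.96%

The change is 8.3 − 29.6 = -21.3 percentage points.
Relative to the original 29.6%, that is -21.3 ÷ 29.6 ≈ -71.96%.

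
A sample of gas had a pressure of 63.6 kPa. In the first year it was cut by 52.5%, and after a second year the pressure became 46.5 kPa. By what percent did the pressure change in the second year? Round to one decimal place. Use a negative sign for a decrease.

After the first year: 63.6 × 0.475 = 30.21.
Second-year multiplier: 46.5 ÷ 30.21 ≈ 1.53923.
That is a change of 53.9%.

53.9%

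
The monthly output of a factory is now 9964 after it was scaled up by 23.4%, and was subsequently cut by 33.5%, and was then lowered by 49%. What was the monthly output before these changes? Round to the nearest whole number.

23808

The overall multiplier applied was 1.234 × 0.665 × 0.51 = 0.4185111.
So the original monthly output was 9964 ÷ 0.4185111 ≈ 23808.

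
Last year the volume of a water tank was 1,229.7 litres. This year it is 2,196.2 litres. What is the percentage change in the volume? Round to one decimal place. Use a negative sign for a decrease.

78.6%

Change: 2,196.2 − 1,229.7 = 966.5.
Relative to the original: 966.5 ÷ 1,229.7 ≈ 78.6%.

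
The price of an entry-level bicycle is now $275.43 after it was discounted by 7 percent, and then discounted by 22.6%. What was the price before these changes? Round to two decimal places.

The overall multiplier applied was 0.93 × 0.774 = 0.71982.
So the original price was $275.43 ÷ 0.71982 ≈ $382.64.

$382.64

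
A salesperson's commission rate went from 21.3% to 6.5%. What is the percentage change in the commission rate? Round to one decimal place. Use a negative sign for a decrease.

-69.5%

The change is 6.5 − 21.3 = -14.8 percentage points.
Relative to the original 21.3%, that is -14.8 ÷ 21.3 ≈ -69.5%.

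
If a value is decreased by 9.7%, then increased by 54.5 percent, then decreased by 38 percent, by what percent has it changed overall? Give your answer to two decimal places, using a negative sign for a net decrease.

A 9.7% decrease multiplies by 0.903.
Then a 54.5% increase: 0.903 × 1.545 = 1.395135.
Then a 38% decrease: 1.395135 × 0.62 = 0.8649837.
Overall factor 0.8649837, i.e. -13.50%.

-13.50%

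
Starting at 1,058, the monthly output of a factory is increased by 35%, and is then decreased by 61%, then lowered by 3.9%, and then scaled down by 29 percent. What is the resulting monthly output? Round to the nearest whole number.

35% increase: 1,058 × 1.35 = 1428.3.
Apply the 61% decrease: 1428.3 × 0.39 = 557.037.
After the 3.9% decrease: 557.037 × 0.961 = 535.312557.
29% decrease: 535.312557 × 0.71 = 380.07191547 ≈ 380.

380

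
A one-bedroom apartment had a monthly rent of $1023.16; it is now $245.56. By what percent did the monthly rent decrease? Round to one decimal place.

76.0%

Change: $245.56 − $1023.16 = -$777.60.
Relative to the original: -$777.60 ÷ $1023.16 ≈ -76.0%.
So the monthly rent decreased by 76.0%.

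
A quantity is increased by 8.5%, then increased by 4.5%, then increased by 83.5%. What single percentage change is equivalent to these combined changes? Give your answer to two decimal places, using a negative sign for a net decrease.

The combined multiplier is 1.085 × 1.045 × 1.835 = 2.080568875.
That corresponds to an increase of 108.06%.

108.06%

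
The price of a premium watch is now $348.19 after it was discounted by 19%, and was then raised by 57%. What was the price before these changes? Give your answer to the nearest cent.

$273.80

The overall multiplier applied was 0.81 × 1.57 = 1.2717.
So the original price was $348.19 ÷ 1.2717 ≈ $273.80.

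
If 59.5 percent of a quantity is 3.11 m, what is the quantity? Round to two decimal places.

3.11 m ÷ 0.595 ≈ 5.23 m.

5.23 m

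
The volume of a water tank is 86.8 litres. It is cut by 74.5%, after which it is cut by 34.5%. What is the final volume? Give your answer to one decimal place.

Each change multiplies by a factor: 0.255 × 0.655 = 0.167025.
86.8 × 0.167025 = 14.49777 ≈ 14.5.

14.5 litres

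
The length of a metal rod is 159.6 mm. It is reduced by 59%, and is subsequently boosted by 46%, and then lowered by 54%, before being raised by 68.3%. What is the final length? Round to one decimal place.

Each change multiplies by a factor: 0.41 × 1.46 × 0.46 × 1.683 = 0.463424148.
159.6 × 0.463424148 = 73.9624940208 ≈ 74.0.

74.0 mm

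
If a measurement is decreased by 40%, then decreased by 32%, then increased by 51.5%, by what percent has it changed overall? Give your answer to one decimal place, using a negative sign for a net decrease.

A 40% decrease multiplies by 0.6.
Then a 32% decrease: 0.6 × 0.68 = 0.408.
Then a 51.5% increase: 0.408 × 1.515 = 0.61812.
Overall factor 0.61812, i.e. -38.2%.

-38.2%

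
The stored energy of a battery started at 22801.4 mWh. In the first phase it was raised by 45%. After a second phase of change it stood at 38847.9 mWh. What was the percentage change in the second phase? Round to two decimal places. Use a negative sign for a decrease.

After the first phase: 22801.4 × 1.45 = 33062.03.
Second-phase multiplier: 38847.9 ÷ 33062.03 ≈ 1.175.
That is a change of 17.50%.

17.50%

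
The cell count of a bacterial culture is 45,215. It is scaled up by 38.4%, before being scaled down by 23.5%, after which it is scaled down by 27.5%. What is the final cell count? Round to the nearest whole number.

34,707

38.4% increase: 45,215 × 1.384 = 62577.56.
After the 23.5% decrease: 62577.56 × 0.765 = 47871.8334.
Apply the 27.5% decrease: 47871.8334 × 0.725 = 34707.079215 ≈ 34,707.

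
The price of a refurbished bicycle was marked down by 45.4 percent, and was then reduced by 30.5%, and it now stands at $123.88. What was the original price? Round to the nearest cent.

$326.46

The overall multiplier applied was 0.546 × 0.695 = 0.37947.
So the original price was $123.88 ÷ 0.37947 ≈ $326.46.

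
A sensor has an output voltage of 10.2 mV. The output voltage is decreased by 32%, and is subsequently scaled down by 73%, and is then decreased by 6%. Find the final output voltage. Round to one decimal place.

Each change multiplies by a factor: 0.68 × 0.27 × 0.94 = 0.172584.
10.2 × 0.172584 = 1.7603568 ≈ 1.8.

1.8 mV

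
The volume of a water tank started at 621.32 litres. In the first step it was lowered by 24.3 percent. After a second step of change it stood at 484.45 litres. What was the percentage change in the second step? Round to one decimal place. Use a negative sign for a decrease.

3.0%

After the first step: 621.32 × 0.757 = 470.33924.
Second-step multiplier: 484.45 ÷ 470.33924 ≈ 1.03.
That is a change of 3.0%.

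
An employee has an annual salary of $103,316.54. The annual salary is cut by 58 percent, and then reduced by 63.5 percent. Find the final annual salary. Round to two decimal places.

$15,838.43

Each change multiplies by a factor: 0.42 × 0.365 = 0.1533.
$103,316.54 × 0.1533 = $15838.425582 ≈ $15,838.43.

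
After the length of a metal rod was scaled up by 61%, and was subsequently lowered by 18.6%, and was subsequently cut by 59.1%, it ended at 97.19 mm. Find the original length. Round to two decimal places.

181.32 mm

The overall multiplier applied was 1.61 × 0.814 × 0.409 = 0.53601086.
So the original length was 97.19 ÷ 0.53601086 ≈ 181.32 mm.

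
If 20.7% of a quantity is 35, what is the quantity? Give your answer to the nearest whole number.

169

35 ÷ 0.207 ≈ 169.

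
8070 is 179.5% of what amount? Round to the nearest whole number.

4496

8070 ÷ 1.795 ≈ 4496.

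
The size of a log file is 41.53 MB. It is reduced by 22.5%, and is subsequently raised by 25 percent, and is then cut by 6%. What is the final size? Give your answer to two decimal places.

22.5% decrease: 41.53 × 0.775 = 32.18575.
After the 25% increase: 32.18575 × 1.25 = 40.2321875.
6% decrease: 40.2321875 × 0.94 = 37.81825625 ≈ 37.82.

37.82 MB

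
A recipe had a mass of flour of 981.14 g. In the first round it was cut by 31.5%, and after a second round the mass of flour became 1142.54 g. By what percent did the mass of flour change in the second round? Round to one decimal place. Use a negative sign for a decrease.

After the first round: 981.14 × 0.685 = 672.0809.
Second-round multiplier: 1142.54 ÷ 672.0809 ≈ 1.7.
That is a change of 70.0%.

70.0%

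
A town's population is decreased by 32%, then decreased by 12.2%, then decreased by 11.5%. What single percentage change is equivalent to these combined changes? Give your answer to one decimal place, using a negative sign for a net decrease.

A 32% decrease multiplies by 0.68.
Then a 12.2% decrease: 0.68 × 0.878 = 0.59704.
Then an 11.5% decrease: 0.59704 × 0.885 = 0.5283804.
Overall factor 0.5283804, i.e. -47.2%.

-47.2%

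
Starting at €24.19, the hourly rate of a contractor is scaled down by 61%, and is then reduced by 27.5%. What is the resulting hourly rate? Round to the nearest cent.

Each change multiplies by a factor: 0.39 × 0.725 = 0.28275.
€24.19 × 0.28275 = €6.8397225 ≈ €6.84.

€6.84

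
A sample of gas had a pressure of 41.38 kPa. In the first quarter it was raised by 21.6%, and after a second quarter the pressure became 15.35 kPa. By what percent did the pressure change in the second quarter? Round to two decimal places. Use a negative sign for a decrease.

-69.49%

After the first quarter: 41.38 × 1.216 = 50.31808.
Second-quarter multiplier: 15.35 ÷ 50.31808 ≈ 0.305059.
That is a change of -69.49%.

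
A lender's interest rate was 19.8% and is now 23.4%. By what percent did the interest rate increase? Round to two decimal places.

The change is 23.4 − 19.8 = 3.6 percentage points.
Relative to the original 19.8%, that is 3.6 ÷ 19.8 ≈ 18.18%.
So the interest rate rose by 18.18%.

18.18%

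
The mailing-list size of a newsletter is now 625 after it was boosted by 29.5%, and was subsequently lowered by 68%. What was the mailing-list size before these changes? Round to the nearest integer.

The overall multiplier applied was 1.295 × 0.32 = 0.4144.
So the original mailing-list size was 625 ÷ 0.4144 ≈ 1,508.

1,508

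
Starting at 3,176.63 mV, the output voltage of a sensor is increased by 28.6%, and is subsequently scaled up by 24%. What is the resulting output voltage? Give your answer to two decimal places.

Each change multiplies by a factor: 1.286 × 1.24 = 1.59464.
3,176.63 × 1.59464 = 5065.5812632 ≈ 5,065.58.

5,065.58 mV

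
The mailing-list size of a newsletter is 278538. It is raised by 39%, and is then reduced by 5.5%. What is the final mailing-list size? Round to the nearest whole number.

365874

Each change multiplies by a factor: 1.39 × 0.945 = 1.31355.
278538 × 1.31355 = 365873.5899 ≈ 365874.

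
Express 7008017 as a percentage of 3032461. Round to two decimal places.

231.10%

7008017 ÷ 3032461 ≈ 231.10%.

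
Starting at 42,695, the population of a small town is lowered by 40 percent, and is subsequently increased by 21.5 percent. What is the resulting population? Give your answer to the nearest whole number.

31,125

Each change multiplies by a factor: 0.6 × 1.215 = 0.729.
42,695 × 0.729 = 31124.655 ≈ 31,125.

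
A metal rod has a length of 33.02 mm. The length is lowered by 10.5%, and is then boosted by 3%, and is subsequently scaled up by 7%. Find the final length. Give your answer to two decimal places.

32.57 mm

10.5% decrease: 33.02 × 0.895 = 29.5529.
After the 3% increase: 29.5529 × 1.03 = 30.439487.
After the 7% increase: 30.439487 × 1.07 = 32.57025109 ≈ 32.57.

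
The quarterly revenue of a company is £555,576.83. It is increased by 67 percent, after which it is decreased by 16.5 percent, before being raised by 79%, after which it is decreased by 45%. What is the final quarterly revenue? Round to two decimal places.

£762,715.89

Each change multiplies by a factor: 1.67 × 0.835 × 1.79 × 0.55 = 1.372836025.
£555,576.83 × 1.372836025 = £762715.88687930075 ≈ £762,715.89.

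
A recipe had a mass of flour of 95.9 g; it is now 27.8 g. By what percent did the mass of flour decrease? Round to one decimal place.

Change: 27.8 − 95.9 = -68.1.
Relative to the original: -68.1 ÷ 95.9 ≈ -71.0%.
So the mass of flour decreased by 71.0%.

71.0%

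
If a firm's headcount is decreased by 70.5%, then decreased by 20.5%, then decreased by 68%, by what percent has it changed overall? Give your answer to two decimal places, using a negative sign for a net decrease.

The combined multiplier is 0.295 × 0.795 × 0.32 = 0.075048.
That corresponds to a decrease of 92.50%.

-92.50%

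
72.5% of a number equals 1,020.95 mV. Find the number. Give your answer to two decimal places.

1,020.95 mV ÷ 0.725 ≈ 1,408.21 mV.

1,408.21 mV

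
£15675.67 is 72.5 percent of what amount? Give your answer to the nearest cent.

£15675.67 ÷ 0.725 ≈ £21621.61.

£21621.61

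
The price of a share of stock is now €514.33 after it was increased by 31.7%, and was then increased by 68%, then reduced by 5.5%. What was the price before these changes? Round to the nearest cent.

The overall multiplier applied was 1.317 × 1.68 × 0.945 = 2.0908692.
So the original price was €514.33 ÷ 2.0908692 ≈ €245.99.

€245.99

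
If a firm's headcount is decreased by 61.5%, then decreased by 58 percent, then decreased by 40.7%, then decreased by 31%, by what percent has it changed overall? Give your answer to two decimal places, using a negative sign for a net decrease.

-93.38%

A 61.5% decrease multiplies by 0.385.
Then a 58% decrease: 0.385 × 0.42 = 0.1617.
Then a 40.7% decrease: 0.1617 × 0.593 = 0.0958881.
Then a 31% decrease: 0.0958881 × 0.69 = 0.066162789.
Overall factor 0.066162789, i.e. -93.38%.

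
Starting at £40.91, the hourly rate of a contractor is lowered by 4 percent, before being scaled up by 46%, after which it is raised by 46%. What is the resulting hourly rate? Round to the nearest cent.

£83.72

Each change multiplies by a factor: 0.96 × 1.46 × 1.46 = 2.046336.
£40.91 × 2.046336 = £83.71560576 ≈ £83.72.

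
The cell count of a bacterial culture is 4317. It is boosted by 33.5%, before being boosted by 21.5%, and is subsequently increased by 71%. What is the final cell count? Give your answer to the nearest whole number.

11974

Apply the 33.5% increase: 4317 × 1.335 = 5763.195.
21.5% increase: 5763.195 × 1.215 = 7002.281925.
71% increase: 7002.281925 × 1.71 = 11973.90209175 ≈ 11974.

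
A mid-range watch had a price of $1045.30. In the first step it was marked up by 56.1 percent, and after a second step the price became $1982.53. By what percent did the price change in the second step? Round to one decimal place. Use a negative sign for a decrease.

After the first step: $1045.30 × 1.561 = $1631.7133.
Second-step multiplier: $1982.53 ÷ $1631.7133 ≈ 1.215.
That is a change of 21.5%.

21.5%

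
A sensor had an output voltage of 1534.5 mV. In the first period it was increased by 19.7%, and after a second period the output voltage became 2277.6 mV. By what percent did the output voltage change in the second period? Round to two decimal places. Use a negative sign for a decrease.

After the first period: 1534.5 × 1.197 = 1836.7965.
Second-period multiplier: 2277.6 ÷ 1836.7965 ≈ 1.239985.
That is a change of 24.00%.

24.00%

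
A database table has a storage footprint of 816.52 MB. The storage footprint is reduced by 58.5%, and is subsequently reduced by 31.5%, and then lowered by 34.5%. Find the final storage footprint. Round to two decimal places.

152.04 MB

Each change multiplies by a factor: 0.415 × 0.685 × 0.655 = 0.186200125.
816.52 × 0.186200125 = 152.036126065 ≈ 152.04.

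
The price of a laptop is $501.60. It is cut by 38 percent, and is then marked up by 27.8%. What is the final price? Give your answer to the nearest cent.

$397.45

Each change multiplies by a factor: 0.62 × 1.278 = 0.79236.
$501.60 × 0.79236 = $397.447776 ≈ $397.45.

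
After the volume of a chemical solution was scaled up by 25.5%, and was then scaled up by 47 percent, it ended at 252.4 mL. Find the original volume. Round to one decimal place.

Undoing the 47% increase: 252.4 ÷ 1.47 ≈ 171.70068.
Undoing the 25.5% increase: 171.70068 ÷ 1.255 ≈ 136.8 mL.

136.8 mL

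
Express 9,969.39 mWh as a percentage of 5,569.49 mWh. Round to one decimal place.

179.0%

9,969.39 mWh ÷ 5,569.49 mWh ≈ 179.0%.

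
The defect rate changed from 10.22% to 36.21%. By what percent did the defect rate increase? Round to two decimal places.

254.31%

The change is 36.21 − 10.22 = 25.99 percentage points.
Relative to the original 10.22%, that is 25.99 ÷ 10.22 ≈ 254.31%.
So the defect rate rose by 254.31%.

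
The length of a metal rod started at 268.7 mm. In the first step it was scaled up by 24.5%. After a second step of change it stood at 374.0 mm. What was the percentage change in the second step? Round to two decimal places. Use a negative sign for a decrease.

11.80%

After the first step: 268.7 × 1.245 = 334.5315.
Second-step multiplier: 374.0 ÷ 334.5315 ≈ 1.117981.
That is a change of 11.80%.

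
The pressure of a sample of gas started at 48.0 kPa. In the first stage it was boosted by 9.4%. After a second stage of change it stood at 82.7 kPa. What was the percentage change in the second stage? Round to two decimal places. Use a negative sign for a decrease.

57.49%

After the first stage: 48.0 × 1.094 = 52.512.
Second-stage multiplier: 82.7 ÷ 52.512 ≈ 1.574878.
That is a change of 57.49%.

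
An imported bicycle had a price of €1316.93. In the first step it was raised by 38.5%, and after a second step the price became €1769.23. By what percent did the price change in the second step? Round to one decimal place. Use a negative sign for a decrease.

After the first step: €1316.93 × 1.385 = €1823.94805.
Second-step multiplier: €1769.23 ÷ €1823.94805 ≈ 0.97.
That is a change of -3.0%.

-3.0%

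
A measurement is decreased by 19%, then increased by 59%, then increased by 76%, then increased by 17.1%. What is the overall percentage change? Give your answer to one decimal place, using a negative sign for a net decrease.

165.4%

The combined multiplier is 0.81 × 1.59 × 1.76 × 1.171 = 2.654310384.
That corresponds to an increase of 165.4%.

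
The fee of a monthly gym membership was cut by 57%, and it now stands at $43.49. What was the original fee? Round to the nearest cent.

$101.14

The overall multiplier applied was 0.43.
So the original fee was $43.49 ÷ 0.43 ≈ $101.14.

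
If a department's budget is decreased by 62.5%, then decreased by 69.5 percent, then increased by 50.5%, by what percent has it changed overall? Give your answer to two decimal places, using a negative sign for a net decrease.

The combined multiplier is 0.375 × 0.305 × 1.505 = 0.172134375.
That corresponds to a decrease of 82.79%.

-82.79%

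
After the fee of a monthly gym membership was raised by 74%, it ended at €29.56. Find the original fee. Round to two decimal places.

€16.99

The overall multiplier applied was 1.74.
So the original fee was €29.56 ÷ 1.74 ≈ €16.99.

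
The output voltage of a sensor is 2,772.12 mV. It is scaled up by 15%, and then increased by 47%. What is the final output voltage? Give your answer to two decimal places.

Each change multiplies by a factor: 1.15 × 1.47 = 1.6905.
2,772.12 × 1.6905 = 4686.26886 ≈ 4,686.27.

4,686.27 mV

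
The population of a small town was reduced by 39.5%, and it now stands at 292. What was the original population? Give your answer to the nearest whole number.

The overall multiplier applied was 0.605.
So the original population was 292 ÷ 0.605 ≈ 483.

483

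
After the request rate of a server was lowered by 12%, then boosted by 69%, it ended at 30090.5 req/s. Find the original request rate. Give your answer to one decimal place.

20233.0 req/s

Undoing the 69% increase: 30090.5 ÷ 1.69 ≈ 17805.029586.
Undoing the 12% decrease: 17805.029586 ÷ 0.88 ≈ 20233.0 req/s.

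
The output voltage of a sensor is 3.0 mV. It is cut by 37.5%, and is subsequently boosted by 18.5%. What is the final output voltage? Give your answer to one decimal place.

Each change multiplies by a factor: 0.625 × 1.185 = 0.740625.
3.0 × 0.740625 = 2.221875 ≈ 2.2.

2.2 mV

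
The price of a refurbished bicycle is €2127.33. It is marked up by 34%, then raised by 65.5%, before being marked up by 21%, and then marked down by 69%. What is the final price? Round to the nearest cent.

After the 34% increase: €2127.33 × 1.34 = €2850.6222.
After the 65.5% increase: €2850.6222 × 1.655 = €4717.779741.
After the 21% increase: €4717.779741 × 1.21 = €5708.51348661.
69% decrease: €5708.51348661 × 0.31 = €1769.6391808491 ≈ €1769.64.

€1769.64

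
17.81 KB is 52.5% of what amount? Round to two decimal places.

17.81 KB ÷ 0.525 ≈ 33.92 KB.

33.92 KB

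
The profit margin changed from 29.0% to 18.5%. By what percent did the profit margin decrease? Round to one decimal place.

The change is 18.5 − 29.0 = -10.5 percentage points.
Relative to the original 29.0%, that is -10.5 ÷ 29.0 ≈ -36.2%.
So the profit margin fell by 36.2%.

36.2%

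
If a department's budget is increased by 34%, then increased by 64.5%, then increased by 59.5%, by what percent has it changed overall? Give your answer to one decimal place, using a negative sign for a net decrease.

251.6%

The combined multiplier is 1.34 × 1.645 × 1.595 = 3.5158585.
That corresponds to an increase of 251.6%.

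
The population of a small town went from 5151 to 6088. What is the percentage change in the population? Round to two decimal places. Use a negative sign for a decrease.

18.19%

Change: 6088 − 5151 = 937.
Relative to the original: 937 ÷ 5151 ≈ 18.19%.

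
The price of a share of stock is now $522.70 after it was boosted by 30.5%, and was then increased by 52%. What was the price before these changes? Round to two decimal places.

Undoing the 52% increase: $522.70 ÷ 1.52 ≈ $343.881579.
Undoing the 30.5% increase: $343.881579 ÷ 1.305 ≈ $263.51.

$263.51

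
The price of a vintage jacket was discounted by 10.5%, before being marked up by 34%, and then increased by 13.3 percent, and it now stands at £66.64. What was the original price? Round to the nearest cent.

Undoing the 13.3% increase: £66.64 ÷ 1.133 ≈ £58.817299.
Undoing the 34% increase: £58.817299 ÷ 1.34 ≈ £43.893507.
Undoing the 10.5% decrease: £43.893507 ÷ 0.895 ≈ £49.04.

£49.04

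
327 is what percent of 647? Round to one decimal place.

327 ÷ 647 ≈ 50.5%.

50.5%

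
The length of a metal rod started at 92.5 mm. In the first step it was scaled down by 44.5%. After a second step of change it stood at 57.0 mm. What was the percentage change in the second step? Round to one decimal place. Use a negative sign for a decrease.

11.0%

After the first step: 92.5 × 0.555 = 51.3375.
Second-step multiplier: 57.0 ÷ 51.3375 ≈ 1.1103.
That is a change of 11.0%.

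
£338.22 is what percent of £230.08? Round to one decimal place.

£338.22 ÷ £230.08 ≈ 147.0%.

147.0%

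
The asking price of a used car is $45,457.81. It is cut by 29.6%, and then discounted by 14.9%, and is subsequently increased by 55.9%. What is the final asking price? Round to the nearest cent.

Each change multiplies by a factor: 0.704 × 0.851 × 1.559 = 0.934003136.
$45,457.81 × 0.934003136 = $42457.73709569216 ≈ $42,457.74.

$42,457.74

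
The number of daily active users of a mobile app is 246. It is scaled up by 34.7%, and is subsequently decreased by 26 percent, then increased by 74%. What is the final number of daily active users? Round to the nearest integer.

427

Apply the 34.7% increase: 246 × 1.347 = 331.362.
After the 26% decrease: 331.362 × 0.74 = 245.20788.
74% increase: 245.20788 × 1.74 = 426.6617112 ≈ 427.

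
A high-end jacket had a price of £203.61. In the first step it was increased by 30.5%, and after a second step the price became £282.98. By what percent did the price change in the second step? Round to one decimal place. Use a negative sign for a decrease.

After the first step: £203.61 × 1.305 = £265.71105.
Second-step multiplier: £282.98 ÷ £265.71105 ≈ 1.06499.
That is a change of 6.5%.

6.5%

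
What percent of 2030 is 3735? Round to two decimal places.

183.99%

3735 ÷ 2030 ≈ 183.99%.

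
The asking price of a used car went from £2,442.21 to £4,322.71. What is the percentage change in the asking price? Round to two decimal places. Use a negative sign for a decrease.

Change: £4,322.71 − £2,442.21 = £1,880.50.
Relative to the original: £1,880.50 ÷ £2,442.21 ≈ 77.00%.

77.00%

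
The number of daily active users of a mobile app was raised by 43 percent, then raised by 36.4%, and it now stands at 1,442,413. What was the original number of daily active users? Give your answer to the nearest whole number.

The overall multiplier applied was 1.43 × 1.364 = 1.95052.
So the original number of daily active users was 1,442,413 ÷ 1.95052 ≈ 739,502.

739,502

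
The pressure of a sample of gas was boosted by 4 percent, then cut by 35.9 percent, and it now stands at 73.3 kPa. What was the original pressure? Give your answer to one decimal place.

110.0 kPa

The overall multiplier applied was 1.04 × 0.641 = 0.66664.
So the original pressure was 73.3 ÷ 0.66664 ≈ 110.0 kPa.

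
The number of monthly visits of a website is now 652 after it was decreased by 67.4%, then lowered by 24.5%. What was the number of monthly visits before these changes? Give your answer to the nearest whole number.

2,649

The overall multiplier applied was 0.326 × 0.755 = 0.24613.
So the original number of monthly visits was 652 ÷ 0.24613 ≈ 2,649.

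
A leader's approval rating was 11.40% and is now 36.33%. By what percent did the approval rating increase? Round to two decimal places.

218.68%

The change is 36.33 − 11.40 = 24.93 percentage points.
Relative to the original 11.40%, that is 24.93 ÷ 11.40 ≈ 218.68%.
So the approval rating rose by 218.68%.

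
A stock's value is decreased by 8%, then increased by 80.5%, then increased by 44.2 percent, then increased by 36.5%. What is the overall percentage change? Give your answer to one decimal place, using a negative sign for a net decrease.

226.9%

An 8% decrease multiplies by 0.92.
Then an 80.5% increase: 0.92 × 1.805 = 1.6606.
Then a 44.2% increase: 1.6606 × 1.442 = 2.3945852.
Then a 36.5% increase: 2.3945852 × 1.365 = 3.268608798.
Overall factor 3.268608798, i.e. 226.9%.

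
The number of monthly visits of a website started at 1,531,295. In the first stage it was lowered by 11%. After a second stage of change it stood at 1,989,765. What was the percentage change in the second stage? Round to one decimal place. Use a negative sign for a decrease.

After the first stage: 1,531,295 × 0.89 = 1362852.55.
Second-stage multiplier: 1,989,765 ÷ 1362852.55 ≈ 1.46.
That is a change of 46.0%.

46.0%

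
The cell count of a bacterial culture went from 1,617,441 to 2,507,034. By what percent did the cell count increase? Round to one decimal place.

55.0%

Change: 2,507,034 − 1,617,441 = 889,593.
Relative to the original: 889,593 ÷ 1,617,441 ≈ 55.0%.
So the cell count increased by 55.0%.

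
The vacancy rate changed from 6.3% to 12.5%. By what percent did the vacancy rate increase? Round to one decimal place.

98.4%

The change is 12.5 − 6.3 = 6.2 percentage points.
Relative to the original 6.3%, that is 6.2 ÷ 6.3 ≈ 98.4%.
So the vacancy rate rose by 98.4%.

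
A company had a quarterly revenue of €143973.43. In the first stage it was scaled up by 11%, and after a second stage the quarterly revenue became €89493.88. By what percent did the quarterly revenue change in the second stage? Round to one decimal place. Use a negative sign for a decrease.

After the first stage: €143973.43 × 1.11 = €159810.5073.
Second-stage multiplier: €89493.88 ÷ €159810.5073 ≈ 0.56.
That is a change of -44.0%.

-44.0%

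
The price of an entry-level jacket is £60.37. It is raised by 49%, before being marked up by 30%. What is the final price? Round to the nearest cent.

£116.94

Each change multiplies by a factor: 1.49 × 1.3 = 1.937.
£60.37 × 1.937 = £116.93669 ≈ £116.94.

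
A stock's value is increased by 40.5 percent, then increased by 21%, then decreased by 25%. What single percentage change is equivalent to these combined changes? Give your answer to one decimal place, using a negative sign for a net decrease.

The combined multiplier is 1.405 × 1.21 × 0.75 = 1.2750375.
That corresponds to an increase of 27.5%.

27.5%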